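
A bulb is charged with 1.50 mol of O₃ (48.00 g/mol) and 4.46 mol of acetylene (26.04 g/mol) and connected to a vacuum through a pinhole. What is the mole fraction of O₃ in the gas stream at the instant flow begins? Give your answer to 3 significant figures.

0.199

Rate_i ∝ x_i/√M_i (Graham's law weighted by mole fraction), so the effusate composition follows n_i/√M_i.
Mole fraction of O₃ in the effusate = (n_O₃/√M_O₃) / (n_O₃/√M_O₃ + n_C₂H₂/√M_C₂H₂)
= (1.50/√48.00) / (1.50/√48.00 + 4.46/√26.04) = 0.2165/(0.2165 + 0.8740) = 0.199.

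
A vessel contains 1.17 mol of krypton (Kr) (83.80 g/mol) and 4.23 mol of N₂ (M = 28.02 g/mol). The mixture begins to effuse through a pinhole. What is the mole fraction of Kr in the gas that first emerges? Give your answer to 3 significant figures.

Rate_i ∝ x_i/√M_i (Graham's law weighted by mole fraction), so the effusate composition follows n_i/√M_i.
x_Kr(eff) = (n_Kr/√M_Kr) / (n_Kr/√M_Kr + n_N₂/√M_N₂)
= (1.17/√83.80) / (1.17/√83.80 + 4.23/√28.02) = 0.1278/(0.1278 + 0.7991) = 0.138.

0.138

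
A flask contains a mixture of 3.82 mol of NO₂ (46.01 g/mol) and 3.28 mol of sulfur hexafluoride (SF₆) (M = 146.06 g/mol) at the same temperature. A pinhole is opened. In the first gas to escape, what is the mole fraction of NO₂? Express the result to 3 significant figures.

0.675

The effusion rate of species i is ∝ p_i/√M_i ∝ n_i/√M_i.
Mole fraction of NO₂ in the effusate = (n_NO₂/√M_NO₂) / (n_NO₂/√M_NO₂ + n_SF₆/√M_SF₆)
= (3.82/√46.01) / (3.82/√46.01 + 3.28/√146.06) = 0.5632/(0.5632 + 0.2714) = 0.675.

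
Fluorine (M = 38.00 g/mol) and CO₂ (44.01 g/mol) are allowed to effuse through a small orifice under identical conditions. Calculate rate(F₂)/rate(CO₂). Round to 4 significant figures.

1.076

Using Graham's law: rate_F₂/rate_CO₂ = √(M_CO₂/M_F₂) = √(44.01/38.00) = √1.158 = 1.076.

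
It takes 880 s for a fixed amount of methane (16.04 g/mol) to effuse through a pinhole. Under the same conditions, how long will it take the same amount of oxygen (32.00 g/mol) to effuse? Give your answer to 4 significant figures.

1243 s

From Graham's law, t_O₂/t_CH₄ = √(M_O₂/M_CH₄) = √(32.00/16.04) = √1.995 = 1.412.
So the time for O₂ is 880 × 1.412 = 1243 s.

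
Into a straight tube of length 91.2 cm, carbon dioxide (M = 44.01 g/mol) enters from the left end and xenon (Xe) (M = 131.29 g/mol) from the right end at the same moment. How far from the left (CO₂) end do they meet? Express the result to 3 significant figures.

57.8 cm

Graham's law gives d_CO₂/d_Xe = rate_CO₂/rate_Xe = √(M_Xe/M_CO₂) = √(131.29/44.01) = 1.727.
With d_CO₂ + d_Xe = 91.2 cm, d_Xe = 91.2/(1 + 1.727) = 33.44 cm.
d_CO₂ = 91.2 − 33.44 = 57.8 cm.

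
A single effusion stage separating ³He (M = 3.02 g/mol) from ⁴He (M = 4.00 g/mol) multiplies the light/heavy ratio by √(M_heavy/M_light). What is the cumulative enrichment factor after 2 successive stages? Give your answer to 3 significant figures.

1.32

After 2 stages the ratio has grown by (√(4.00/3.02))^2 = (4.00/3.02)^(2/2).
= 1.32450^1 = 1.32.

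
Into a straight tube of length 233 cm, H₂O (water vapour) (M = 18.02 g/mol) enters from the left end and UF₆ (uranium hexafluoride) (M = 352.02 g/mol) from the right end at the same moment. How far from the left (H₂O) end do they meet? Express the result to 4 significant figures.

190.0 cm

The fronts meet when d_H₂O + d_UF₆ = L with d_H₂O/d_UF₆ = √(M_UF₆/M_H₂O) (Graham's law). Here √(M_UF₆/M_H₂O) = √(352.02/18.02) = 4.420.
With d_H₂O + d_UF₆ = 233 cm, d_UF₆ = 233/(1 + 4.420) = 42.99 cm.
d_H₂O = 233 − 42.99 = 190.0 cm.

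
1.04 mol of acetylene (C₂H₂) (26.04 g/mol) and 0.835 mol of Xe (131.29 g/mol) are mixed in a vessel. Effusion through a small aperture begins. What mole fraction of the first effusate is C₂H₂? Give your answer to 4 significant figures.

0.7366

Rate_i ∝ x_i/√M_i (Graham's law weighted by mole fraction), so the effusate composition follows n_i/√M_i.
So x_C₂H₂ in the escaping gas = (n_C₂H₂/√M_C₂H₂) / Σ(n_i/√M_i)
= (1.04/√26.04) / (1.04/√26.04 + 0.835/√131.29) = 0.2038/(0.2038 + 0.07287) = 0.7366.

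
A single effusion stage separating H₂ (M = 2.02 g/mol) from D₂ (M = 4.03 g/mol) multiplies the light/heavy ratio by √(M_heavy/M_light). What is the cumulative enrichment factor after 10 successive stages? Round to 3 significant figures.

31.6

Overall factor = α^10 with α = √(4.03/2.02), i.e. (4.03/2.02)^(10/2).
= 1.99505^5 = 31.6.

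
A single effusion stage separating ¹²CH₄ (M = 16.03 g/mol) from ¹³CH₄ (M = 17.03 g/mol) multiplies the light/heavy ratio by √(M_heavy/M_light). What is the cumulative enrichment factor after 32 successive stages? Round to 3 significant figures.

2.63

After 32 stages the ratio has grown by (√(17.03/16.03))^32 = (17.03/16.03)^(32/2).
= 1.06238^16 = 2.63.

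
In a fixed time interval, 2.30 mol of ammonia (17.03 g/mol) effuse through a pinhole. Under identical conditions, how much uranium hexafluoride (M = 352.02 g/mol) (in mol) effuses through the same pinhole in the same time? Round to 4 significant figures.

From Graham's law, rate_UF₆/rate_NH₃ = √(M_NH₃/M_UF₆) = √(17.03/352.02) = √0.04838 = 0.2199.
So the amount for UF₆ is 2.30 × 0.2199 = 0.5059 mol.

0.5059 mol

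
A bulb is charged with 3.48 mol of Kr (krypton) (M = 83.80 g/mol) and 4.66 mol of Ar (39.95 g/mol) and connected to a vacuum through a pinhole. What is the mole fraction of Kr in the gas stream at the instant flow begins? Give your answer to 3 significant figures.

0.340

Effusion rate of each component ∝ n_i/√M_i (partial pressure × 1/√M).
Mole fraction of Kr in the effusate = (n_Kr/√M_Kr) / (n_Kr/√M_Kr + n_Ar/√M_Ar)
= (3.48/√83.80) / (3.48/√83.80 + 4.66/√39.95) = 0.3802/(0.3802 + 0.7373) = 0.340.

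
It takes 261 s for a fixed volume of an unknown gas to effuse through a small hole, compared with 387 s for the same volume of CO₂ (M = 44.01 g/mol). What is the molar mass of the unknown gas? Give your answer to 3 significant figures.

Using Graham's law: t_X/t_CO₂ = √(M_X/M_CO₂).
261/387 = 0.6744 = √(M_X/44.01)
M_X = 44.01 × 0.6744² = 44.01 × 0.4548 = 20.0 g/mol

20.0 g/mol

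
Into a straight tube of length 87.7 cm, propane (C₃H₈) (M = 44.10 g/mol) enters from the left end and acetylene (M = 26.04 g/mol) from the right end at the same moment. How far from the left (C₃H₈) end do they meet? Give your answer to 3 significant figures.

In equal time, each gas travels a distance ∝ its rate ∝ 1/√M, so d_C₃H₈/d_C₂H₂ = √(M_C₂H₂/M_C₃H₈) = √(26.04/44.10) = 0.7684.
With d_C₃H₈ + d_C₂H₂ = 87.7 cm, d_C₂H₂ = 87.7/(1 + 0.7684) = 49.59 cm.
d_C₃H₈ = 87.7 − 49.59 = 38.1 cm.

38.1 cm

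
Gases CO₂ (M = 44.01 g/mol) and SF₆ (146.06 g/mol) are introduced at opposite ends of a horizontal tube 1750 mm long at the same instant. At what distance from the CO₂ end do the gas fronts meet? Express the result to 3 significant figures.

The fronts meet when d_CO₂ + d_SF₆ = L with d_CO₂/d_SF₆ = √(M_SF₆/M_CO₂) (Graham's law). Here √(M_SF₆/M_CO₂) = √(146.06/44.01) = 1.822.
With d_CO₂ + d_SF₆ = 1750 mm, d_SF₆ = 1750/(1 + 1.822) = 620.2 mm.
d_CO₂ = 1750 − 620.2 = 1130 mm.

1130 mm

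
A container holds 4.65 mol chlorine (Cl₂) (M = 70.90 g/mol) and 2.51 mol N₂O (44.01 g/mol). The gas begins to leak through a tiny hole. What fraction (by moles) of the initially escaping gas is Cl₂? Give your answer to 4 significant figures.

The effusion rate of species i is ∝ p_i/√M_i ∝ n_i/√M_i.
x_Cl₂(eff) = (n_Cl₂/√M_Cl₂) / (n_Cl₂/√M_Cl₂ + n_N₂O/√M_N₂O)
= (4.65/√70.90) / (4.65/√70.90 + 2.51/√44.01) = 0.5522/(0.5522 + 0.3784) = 0.5934.

0.5934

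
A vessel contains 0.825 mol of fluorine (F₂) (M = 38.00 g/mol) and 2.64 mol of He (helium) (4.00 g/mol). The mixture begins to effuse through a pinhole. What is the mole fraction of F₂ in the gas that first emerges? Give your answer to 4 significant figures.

0.09206

Each component's effusion rate ∝ (its partial pressure)·(1/√M) ∝ n_i/√M_i.
x_F₂(eff) = (n_F₂/√M_F₂) / (n_F₂/√M_F₂ + n_He/√M_He)
= (0.825/√38.00) / (0.825/√38.00 + 2.64/√4.00) = 0.1338/(0.1338 + 1.320) = 0.09206.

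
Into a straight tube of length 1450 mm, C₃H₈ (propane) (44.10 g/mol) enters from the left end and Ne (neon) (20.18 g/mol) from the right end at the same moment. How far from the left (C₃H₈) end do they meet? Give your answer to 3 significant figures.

In equal time, each gas travels a distance ∝ its rate ∝ 1/√M, so d_C₃H₈/d_Ne = √(M_Ne/M_C₃H₈) = √(20.18/44.10) = 0.6765.
With d_C₃H₈ + d_Ne = 1450 mm, d_Ne = 1450/(1 + 0.6765) = 864.9 mm.
d_C₃H₈ = 1450 − 864.9 = 585 mm.

585 mm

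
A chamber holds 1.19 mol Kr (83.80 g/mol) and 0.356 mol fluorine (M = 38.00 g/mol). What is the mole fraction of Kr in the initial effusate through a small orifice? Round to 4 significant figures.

The effusion rate of species i is ∝ p_i/√M_i ∝ n_i/√M_i.
So x_Kr in the escaping gas = (n_Kr/√M_Kr) / Σ(n_i/√M_i)
= (1.19/√83.80) / (1.19/√83.80 + 0.356/√38.00) = 0.1300/(0.1300 + 0.05775) = 0.6924.

0.6924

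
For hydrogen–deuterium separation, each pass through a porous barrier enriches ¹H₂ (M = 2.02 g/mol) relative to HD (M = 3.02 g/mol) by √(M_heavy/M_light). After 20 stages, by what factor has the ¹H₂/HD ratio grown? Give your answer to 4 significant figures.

The single-stage factor is √(M_heavy/M_light), so 20 stages give [√(3.02/2.02)]^20 = (3.02/2.02)^(20/2).
= 1.49505^10 = 55.79.

55.79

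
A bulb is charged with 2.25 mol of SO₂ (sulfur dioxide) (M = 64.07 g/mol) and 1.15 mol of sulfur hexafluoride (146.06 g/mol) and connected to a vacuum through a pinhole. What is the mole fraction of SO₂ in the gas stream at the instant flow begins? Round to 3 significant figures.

The effusion rate of species i is ∝ p_i/√M_i ∝ n_i/√M_i.
Mole fraction of SO₂ in the effusate = (n_SO₂/√M_SO₂) / (n_SO₂/√M_SO₂ + n_SF₆/√M_SF₆)
= (2.25/√64.07) / (2.25/√64.07 + 1.15/√146.06) = 0.2811/(0.2811 + 0.09516) = 0.747.

0.747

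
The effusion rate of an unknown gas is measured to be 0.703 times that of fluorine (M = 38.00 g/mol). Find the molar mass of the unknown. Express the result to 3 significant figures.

Using Graham's law: rate_X/rate_F₂ = √(M_F₂/M_X).
0.703 = √(38.00/M_X)
M_X = 38.00 / 0.703² = 38.00 / 0.4942 = 76.9 g/mol

76.9 g/mol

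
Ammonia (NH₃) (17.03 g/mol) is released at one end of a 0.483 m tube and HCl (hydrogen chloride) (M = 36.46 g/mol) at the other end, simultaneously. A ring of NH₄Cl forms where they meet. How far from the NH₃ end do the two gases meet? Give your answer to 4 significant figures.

The fronts meet when d_NH₃ + d_HCl = L with d_NH₃/d_HCl = √(M_HCl/M_NH₃) (Graham's law). Here √(M_HCl/M_NH₃) = √(36.46/17.03) = 1.463.
With d_NH₃ + d_HCl = 0.483 m, d_HCl = 0.483/(1 + 1.463) = 0.1961 m.
d_NH₃ = 0.483 − 0.1961 = 0.2869 m.

0.2869 m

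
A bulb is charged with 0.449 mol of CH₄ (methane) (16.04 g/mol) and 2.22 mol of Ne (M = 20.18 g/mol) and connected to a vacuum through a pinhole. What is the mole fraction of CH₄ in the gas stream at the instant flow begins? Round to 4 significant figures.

Effusion rate of each component ∝ n_i/√M_i (partial pressure × 1/√M).
Mole fraction of CH₄ in the effusate = (n_CH₄/√M_CH₄) / (n_CH₄/√M_CH₄ + n_Ne/√M_Ne)
= (0.449/√16.04) / (0.449/√16.04 + 2.22/√20.18) = 0.1121/(0.1121 + 0.4942) = 0.1849.

0.1849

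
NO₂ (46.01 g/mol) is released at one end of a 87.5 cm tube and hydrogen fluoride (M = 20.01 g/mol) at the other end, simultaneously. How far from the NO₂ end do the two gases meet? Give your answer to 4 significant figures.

34.77 cm

Graham's law gives d_NO₂/d_HF = rate_NO₂/rate_HF = √(M_HF/M_NO₂) = √(20.01/46.01) = 0.6595.
With d_NO₂ + d_HF = 87.5 cm, d_HF = 87.5/(1 + 0.6595) = 52.73 cm.
d_NO₂ = 87.5 − 52.73 = 34.77 cm.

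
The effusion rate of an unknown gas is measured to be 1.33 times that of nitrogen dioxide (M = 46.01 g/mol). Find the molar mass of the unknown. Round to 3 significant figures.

By Graham's law, rate_X/rate_NO₂ = √(M_NO₂/M_X).
1.33 = √(46.01/M_X)
M_X = 46.01 / 1.33² = 46.01 / 1.769 = 26.0 g/mol

26.0 g/mol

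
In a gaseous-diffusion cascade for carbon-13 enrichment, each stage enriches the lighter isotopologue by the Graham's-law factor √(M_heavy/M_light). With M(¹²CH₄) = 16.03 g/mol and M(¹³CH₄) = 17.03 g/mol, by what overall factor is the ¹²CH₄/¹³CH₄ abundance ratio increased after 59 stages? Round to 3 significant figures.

5.96

Overall factor = α^59 with α = √(17.03/16.03), i.e. (17.03/16.03)^(59/2).
= 1.06238^(59/2) = 5.96.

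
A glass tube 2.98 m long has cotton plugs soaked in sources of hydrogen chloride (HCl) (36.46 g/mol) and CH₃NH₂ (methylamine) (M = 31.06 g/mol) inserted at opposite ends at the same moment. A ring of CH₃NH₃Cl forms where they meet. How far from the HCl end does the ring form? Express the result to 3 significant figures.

1.43 m

Distances travelled in equal time are proportional to diffusion rates, so d_HCl/d_CH₃NH₂ = √(M_CH₃NH₂/M_HCl) = √(31.06/36.46) = 0.9230.
With d_HCl + d_CH₃NH₂ = 2.98 m, d_CH₃NH₂ = 2.98/(1 + 0.9230) = 1.550 m.
d_HCl = 2.98 − 1.550 = 1.43 m.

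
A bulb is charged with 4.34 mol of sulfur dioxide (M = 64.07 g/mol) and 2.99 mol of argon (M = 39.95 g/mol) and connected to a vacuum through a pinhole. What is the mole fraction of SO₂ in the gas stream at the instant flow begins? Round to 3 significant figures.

Each component's effusion rate ∝ (its partial pressure)·(1/√M) ∝ n_i/√M_i.
Mole fraction of SO₂ in the effusate = (n_SO₂/√M_SO₂) / (n_SO₂/√M_SO₂ + n_Ar/√M_Ar)
= (4.34/√64.07) / (4.34/√64.07 + 2.99/√39.95) = 0.5422/(0.5422 + 0.4731) = 0.534.

0.534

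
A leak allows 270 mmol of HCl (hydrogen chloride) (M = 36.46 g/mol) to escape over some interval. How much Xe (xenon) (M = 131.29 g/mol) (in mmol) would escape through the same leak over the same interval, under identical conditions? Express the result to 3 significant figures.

Since effusion rate ∝ 1/√M, rate_Xe/rate_HCl = √(M_HCl/M_Xe) = √(36.46/131.29) = √0.2777 = 0.5270.
So the amount for Xe is 270 × 0.5270 = 142 mmol.

142 mmol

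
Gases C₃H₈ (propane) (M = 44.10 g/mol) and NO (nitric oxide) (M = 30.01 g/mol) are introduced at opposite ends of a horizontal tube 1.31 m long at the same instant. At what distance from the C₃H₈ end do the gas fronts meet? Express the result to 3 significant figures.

The fronts meet when d_C₃H₈ + d_NO = L with d_C₃H₈/d_NO = √(M_NO/M_C₃H₈) (Graham's law). Here √(M_NO/M_C₃H₈) = √(30.01/44.10) = 0.8249.
With d_C₃H₈ + d_NO = 1.31 m, d_NO = 1.31/(1 + 0.8249) = 0.7178 m.
d_C₃H₈ = 1.31 − 0.7178 = 0.592 m.

0.592 m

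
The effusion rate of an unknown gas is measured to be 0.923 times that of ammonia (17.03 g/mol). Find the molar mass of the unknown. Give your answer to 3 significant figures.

20.0 g/mol

Since effusion rate ∝ 1/√M, rate_X/rate_NH₃ = √(M_NH₃/M_X).
0.923 = √(17.03/M_X)
M_X = 17.03 / 0.923² = 17.03 / 0.8519 = 20.0 g/mol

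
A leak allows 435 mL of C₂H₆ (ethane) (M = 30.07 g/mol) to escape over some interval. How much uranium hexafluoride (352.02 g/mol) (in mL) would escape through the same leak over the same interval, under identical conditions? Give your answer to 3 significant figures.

127 mL

Since effusion rate ∝ 1/√M, rate_UF₆/rate_C₂H₆ = √(M_C₂H₆/M_UF₆) = √(30.07/352.02) = √0.08542 = 0.2923.
So the volume for UF₆ is 435 × 0.2923 = 127 mL.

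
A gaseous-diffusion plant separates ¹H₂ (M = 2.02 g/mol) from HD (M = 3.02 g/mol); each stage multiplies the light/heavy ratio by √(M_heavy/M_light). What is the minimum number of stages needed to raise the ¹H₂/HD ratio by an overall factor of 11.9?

13

Single-stage factor α = √(3.02/2.02), so ln α = ½ ln(1.49505) = 0.2011.
Need α^N ≥ 11.9 ⇒ N ≥ ln(11.9) / ln α = 2.477 / 0.2011 = 12.32.
Minimum whole number of stages: N = 13.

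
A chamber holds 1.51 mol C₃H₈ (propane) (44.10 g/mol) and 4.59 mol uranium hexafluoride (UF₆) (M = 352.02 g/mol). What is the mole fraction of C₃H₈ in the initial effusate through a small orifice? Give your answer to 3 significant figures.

Effusion rate of each component ∝ n_i/√M_i (partial pressure × 1/√M).
x_C₃H₈(eff) = (n_C₃H₈/√M_C₃H₈) / (n_C₃H₈/√M_C₃H₈ + n_UF₆/√M_UF₆)
= (1.51/√44.10) / (1.51/√44.10 + 4.59/√352.02) = 0.2274/(0.2274 + 0.2446) = 0.482.

0.482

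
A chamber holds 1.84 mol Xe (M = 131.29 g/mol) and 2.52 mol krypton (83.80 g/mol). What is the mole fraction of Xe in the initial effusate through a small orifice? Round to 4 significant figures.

0.3684

Rate_i ∝ x_i/√M_i (Graham's law weighted by mole fraction), so the effusate composition follows n_i/√M_i.
Mole fraction of Xe in the effusate = (n_Xe/√M_Xe) / (n_Xe/√M_Xe + n_Kr/√M_Kr)
= (1.84/√131.29) / (1.84/√131.29 + 2.52/√83.80) = 0.1606/(0.1606 + 0.2753) = 0.3684.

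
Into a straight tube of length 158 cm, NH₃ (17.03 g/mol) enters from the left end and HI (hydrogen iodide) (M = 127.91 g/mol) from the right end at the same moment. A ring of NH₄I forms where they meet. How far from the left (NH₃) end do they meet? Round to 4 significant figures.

115.8 cm

The fronts meet when d_NH₃ + d_HI = L with d_NH₃/d_HI = √(M_HI/M_NH₃) (Graham's law). Here √(M_HI/M_NH₃) = √(127.91/17.03) = 2.741.
With d_NH₃ + d_HI = 158 cm, d_HI = 158/(1 + 2.741) = 42.24 cm.
d_NH₃ = 158 − 42.24 = 115.8 cm.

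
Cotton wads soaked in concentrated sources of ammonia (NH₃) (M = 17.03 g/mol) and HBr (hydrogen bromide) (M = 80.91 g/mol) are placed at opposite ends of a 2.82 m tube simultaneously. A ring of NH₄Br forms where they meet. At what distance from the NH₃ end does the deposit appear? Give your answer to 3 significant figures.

In equal time, each gas travels a distance ∝ its rate ∝ 1/√M, so d_NH₃/d_HBr = √(M_HBr/M_NH₃) = √(80.91/17.03) = 2.180.
With d_NH₃ + d_HBr = 2.82 m, d_HBr = 2.82/(1 + 2.180) = 0.8869 m.
d_NH₃ = 2.82 − 0.8869 = 1.93 m.

1.93 m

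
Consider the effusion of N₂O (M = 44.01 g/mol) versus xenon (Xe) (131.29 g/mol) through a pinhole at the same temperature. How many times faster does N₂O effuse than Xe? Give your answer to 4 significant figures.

1.727

By Graham's law, rate_N₂O/rate_Xe = √(M_Xe/M_N₂O) = √(131.29/44.01) = √2.983 = 1.727.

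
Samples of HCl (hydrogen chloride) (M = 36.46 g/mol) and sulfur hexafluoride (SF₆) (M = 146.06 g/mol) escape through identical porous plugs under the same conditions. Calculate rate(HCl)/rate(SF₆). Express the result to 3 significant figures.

Since effusion rate ∝ 1/√M, rate_HCl/rate_SF₆ = √(M_SF₆/M_HCl) = √(146.06/36.46) = √4.006 = 2.00.

2.00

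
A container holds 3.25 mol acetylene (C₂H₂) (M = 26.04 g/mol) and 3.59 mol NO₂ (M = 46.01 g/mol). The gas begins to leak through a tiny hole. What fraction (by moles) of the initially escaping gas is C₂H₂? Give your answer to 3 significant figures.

0.546

Each component's effusion rate ∝ (its partial pressure)·(1/√M) ∝ n_i/√M_i.
x_C₂H₂(eff) = (n_C₂H₂/√M_C₂H₂) / (n_C₂H₂/√M_C₂H₂ + n_NO₂/√M_NO₂)
= (3.25/√26.04) / (3.25/√26.04 + 3.59/√46.01) = 0.6369/(0.6369 + 0.5293) = 0.546.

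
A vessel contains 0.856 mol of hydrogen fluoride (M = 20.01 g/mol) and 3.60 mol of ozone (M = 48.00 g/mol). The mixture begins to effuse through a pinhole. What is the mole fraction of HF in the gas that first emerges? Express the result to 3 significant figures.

0.269

Rate_i ∝ x_i/√M_i (Graham's law weighted by mole fraction), so the effusate composition follows n_i/√M_i.
Mole fraction of HF in the effusate = (n_HF/√M_HF) / (n_HF/√M_HF + n_O₃/√M_O₃)
= (0.856/√20.01) / (0.856/√20.01 + 3.60/√48.00) = 0.1914/(0.1914 + 0.5196) = 0.269.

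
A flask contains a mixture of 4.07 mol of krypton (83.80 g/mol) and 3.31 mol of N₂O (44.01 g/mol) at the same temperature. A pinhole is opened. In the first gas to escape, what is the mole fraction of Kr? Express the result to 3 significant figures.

0.471

Each component's effusion rate ∝ (its partial pressure)·(1/√M) ∝ n_i/√M_i.
So x_Kr in the escaping gas = (n_Kr/√M_Kr) / Σ(n_i/√M_i)
= (4.07/√83.80) / (4.07/√83.80 + 3.31/√44.01) = 0.4446/(0.4446 + 0.4989) = 0.471.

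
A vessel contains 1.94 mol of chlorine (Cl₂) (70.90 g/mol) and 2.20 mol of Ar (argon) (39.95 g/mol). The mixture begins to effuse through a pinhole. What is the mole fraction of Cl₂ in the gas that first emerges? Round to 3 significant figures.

Each component's effusion rate ∝ (its partial pressure)·(1/√M) ∝ n_i/√M_i.
x_Cl₂(eff) = (n_Cl₂/√M_Cl₂) / (n_Cl₂/√M_Cl₂ + n_Ar/√M_Ar)
= (1.94/√70.90) / (1.94/√70.90 + 2.20/√39.95) = 0.2304/(0.2304 + 0.3481) = 0.398.

0.398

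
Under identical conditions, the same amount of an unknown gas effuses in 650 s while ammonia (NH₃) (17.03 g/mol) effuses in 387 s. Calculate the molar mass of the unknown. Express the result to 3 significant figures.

By Graham's law, t_X/t_NH₃ = √(M_X/M_NH₃).
650/387 = 1.680 = √(M_X/17.03)
M_X = 17.03 × 1.680² = 17.03 × 2.821 = 48.0 g/mol

48.0 g/mol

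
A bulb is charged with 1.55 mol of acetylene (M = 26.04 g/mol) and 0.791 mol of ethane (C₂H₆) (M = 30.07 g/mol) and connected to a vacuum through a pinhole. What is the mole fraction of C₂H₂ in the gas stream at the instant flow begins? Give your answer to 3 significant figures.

Rate_i ∝ x_i/√M_i (Graham's law weighted by mole fraction), so the effusate composition follows n_i/√M_i.
So x_C₂H₂ in the escaping gas = (n_C₂H₂/√M_C₂H₂) / Σ(n_i/√M_i)
= (1.55/√26.04) / (1.55/√26.04 + 0.791/√30.07) = 0.3037/(0.3037 + 0.1442) = 0.678.

0.678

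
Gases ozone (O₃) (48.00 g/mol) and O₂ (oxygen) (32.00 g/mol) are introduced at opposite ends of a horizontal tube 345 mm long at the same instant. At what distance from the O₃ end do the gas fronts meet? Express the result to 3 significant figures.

Distances travelled in equal time are proportional to diffusion rates, so d_O₃/d_O₂ = √(M_O₂/M_O₃) = √(32.00/48.00) = 0.8165.
With d_O₃ + d_O₂ = 345 mm, d_O₂ = 345/(1 + 0.8165) = 189.9 mm.
d_O₃ = 345 − 189.9 = 155 mm.

155 mm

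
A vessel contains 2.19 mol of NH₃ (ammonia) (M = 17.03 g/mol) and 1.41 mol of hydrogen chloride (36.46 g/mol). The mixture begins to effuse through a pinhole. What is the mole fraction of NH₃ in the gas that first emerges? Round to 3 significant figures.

Each component's effusion rate ∝ (its partial pressure)·(1/√M) ∝ n_i/√M_i.
So x_NH₃ in the escaping gas = (n_NH₃/√M_NH₃) / Σ(n_i/√M_i)
= (2.19/√17.03) / (2.19/√17.03 + 1.41/√36.46) = 0.5307/(0.5307 + 0.2335) = 0.694.

0.694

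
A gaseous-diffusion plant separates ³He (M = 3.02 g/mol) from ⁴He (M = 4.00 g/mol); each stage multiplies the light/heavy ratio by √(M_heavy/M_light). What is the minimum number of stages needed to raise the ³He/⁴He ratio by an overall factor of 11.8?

With α = √(4.00/3.02) per stage, ln α = ½ ln(1.32450) = 0.1405.
Need α^N ≥ 11.8 ⇒ N ≥ ln(11.8) / ln α = 2.468 / 0.1405 = 17.56.
Rounding up, N = 18 stages.

18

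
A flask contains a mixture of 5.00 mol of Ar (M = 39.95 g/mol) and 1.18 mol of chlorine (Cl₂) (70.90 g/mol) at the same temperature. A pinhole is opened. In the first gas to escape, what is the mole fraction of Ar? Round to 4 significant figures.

0.8495

The effusion rate of species i is ∝ p_i/√M_i ∝ n_i/√M_i.
x_Ar(eff) = (n_Ar/√M_Ar) / (n_Ar/√M_Ar + n_Cl₂/√M_Cl₂)
= (5.00/√39.95) / (5.00/√39.95 + 1.18/√70.90) = 0.7911/(0.7911 + 0.1401) = 0.8495.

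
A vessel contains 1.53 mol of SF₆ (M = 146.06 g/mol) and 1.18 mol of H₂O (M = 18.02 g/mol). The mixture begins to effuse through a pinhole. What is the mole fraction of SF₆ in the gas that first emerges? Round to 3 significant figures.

0.313

Rate_i ∝ x_i/√M_i (Graham's law weighted by mole fraction), so the effusate composition follows n_i/√M_i.
x_SF₆(eff) = (n_SF₆/√M_SF₆) / (n_SF₆/√M_SF₆ + n_H₂O/√M_H₂O)
= (1.53/√146.06) / (1.53/√146.06 + 1.18/√18.02) = 0.1266/(0.1266 + 0.2780) = 0.313.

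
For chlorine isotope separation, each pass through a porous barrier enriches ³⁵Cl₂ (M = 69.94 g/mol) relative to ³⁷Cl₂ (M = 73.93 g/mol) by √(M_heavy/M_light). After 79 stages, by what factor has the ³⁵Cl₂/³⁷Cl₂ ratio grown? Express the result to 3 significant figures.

Each stage multiplies the ratio by α = √(73.93/69.94), so after 79 stages the overall factor is α^79 = (73.93/69.94)^(79/2).
= 1.05705^(79/2) = 8.95.

8.95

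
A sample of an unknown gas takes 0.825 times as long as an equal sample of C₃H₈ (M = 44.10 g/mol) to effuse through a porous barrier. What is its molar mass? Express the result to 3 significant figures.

30.0 g/mol

From Graham's law, t_X/t_C₃H₈ = √(M_X/M_C₃H₈).
0.825 = √(M_X/44.10)
M_X = 44.10 × 0.825² = 44.10 × 0.6806 = 30.0 g/mol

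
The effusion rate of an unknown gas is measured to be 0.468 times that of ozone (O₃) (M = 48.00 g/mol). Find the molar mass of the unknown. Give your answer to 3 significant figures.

219 g/mol

Graham's law gives rate_X/rate_O₃ = √(M_O₃/M_X).
0.468 = √(48.00/M_X)
M_X = 48.00 / 0.468² = 48.00 / 0.2190 = 219 g/mol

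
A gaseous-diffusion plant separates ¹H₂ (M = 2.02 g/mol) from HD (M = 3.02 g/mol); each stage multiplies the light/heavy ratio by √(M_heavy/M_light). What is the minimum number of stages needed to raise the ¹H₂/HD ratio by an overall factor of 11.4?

13

Single-stage factor α = √(3.02/2.02), so ln α = ½ ln(1.49505) = 0.2011.
Need α^N ≥ 11.4 ⇒ N ≥ ln(11.4) / ln α = 2.434 / 0.2011 = 12.10.
So at least 13 stages are needed.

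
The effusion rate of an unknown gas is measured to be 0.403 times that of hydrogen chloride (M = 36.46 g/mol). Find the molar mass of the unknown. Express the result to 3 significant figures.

224 g/mol

Using Graham's law: rate_X/rate_HCl = √(M_HCl/M_X).
0.403 = √(36.46/M_X)
M_X = 36.46 / 0.403² = 36.46 / 0.1624 = 224 g/mol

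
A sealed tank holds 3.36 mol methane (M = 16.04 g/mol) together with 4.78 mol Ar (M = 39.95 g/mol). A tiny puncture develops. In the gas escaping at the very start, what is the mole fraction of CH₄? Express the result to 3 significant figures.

The effusion rate of species i is ∝ p_i/√M_i ∝ n_i/√M_i.
x_CH₄(eff) = (n_CH₄/√M_CH₄) / (n_CH₄/√M_CH₄ + n_Ar/√M_Ar)
= (3.36/√16.04) / (3.36/√16.04 + 4.78/√39.95) = 0.8390/(0.8390 + 0.7563) = 0.526.

0.526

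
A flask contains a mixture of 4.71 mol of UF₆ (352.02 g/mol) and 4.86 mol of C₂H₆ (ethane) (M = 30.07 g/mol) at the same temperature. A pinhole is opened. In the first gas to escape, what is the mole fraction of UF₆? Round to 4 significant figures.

0.2207

Effusion rate of each component ∝ n_i/√M_i (partial pressure × 1/√M).
Mole fraction of UF₆ in the effusate = (n_UF₆/√M_UF₆) / (n_UF₆/√M_UF₆ + n_C₂H₆/√M_C₂H₆)
= (4.71/√352.02) / (4.71/√352.02 + 4.86/√30.07) = 0.2510/(0.2510 + 0.8863) = 0.2207.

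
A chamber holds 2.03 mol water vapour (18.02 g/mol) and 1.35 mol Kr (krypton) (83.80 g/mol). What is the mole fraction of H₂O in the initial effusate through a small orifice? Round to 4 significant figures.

Each component's effusion rate ∝ (its partial pressure)·(1/√M) ∝ n_i/√M_i.
So x_H₂O in the escaping gas = (n_H₂O/√M_H₂O) / Σ(n_i/√M_i)
= (2.03/√18.02) / (2.03/√18.02 + 1.35/√83.80) = 0.4782/(0.4782 + 0.1475) = 0.7643.

0.7643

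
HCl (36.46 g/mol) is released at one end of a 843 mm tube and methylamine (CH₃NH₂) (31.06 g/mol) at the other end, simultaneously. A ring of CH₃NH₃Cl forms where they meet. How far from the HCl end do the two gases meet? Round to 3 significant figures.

405 mm

Distances travelled in equal time are proportional to diffusion rates, so d_HCl/d_CH₃NH₂ = √(M_CH₃NH₂/M_HCl) = √(31.06/36.46) = 0.9230.
With d_HCl + d_CH₃NH₂ = 843 mm, d_CH₃NH₂ = 843/(1 + 0.9230) = 438.4 mm.
d_HCl = 843 − 438.4 = 405 mm.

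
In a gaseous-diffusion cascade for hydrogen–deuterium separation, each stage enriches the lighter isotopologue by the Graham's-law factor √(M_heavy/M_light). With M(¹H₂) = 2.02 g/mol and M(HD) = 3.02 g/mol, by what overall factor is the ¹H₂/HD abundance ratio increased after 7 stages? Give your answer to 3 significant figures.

Each stage multiplies the ratio by α = √(3.02/2.02), so after 7 stages the overall factor is α^7 = (3.02/2.02)^(7/2).
= 1.49505^(7/2) = 4.09.

4.09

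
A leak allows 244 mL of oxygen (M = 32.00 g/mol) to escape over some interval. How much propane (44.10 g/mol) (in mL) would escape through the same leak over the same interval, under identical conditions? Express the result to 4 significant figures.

Graham's law gives rate_C₃H₈/rate_O₂ = √(M_O₂/M_C₃H₈) = √(32.00/44.10) = √0.7256 = 0.8518.
So the volume for C₃H₈ is 244 × 0.8518 = 207.8 mL.

207.8 mL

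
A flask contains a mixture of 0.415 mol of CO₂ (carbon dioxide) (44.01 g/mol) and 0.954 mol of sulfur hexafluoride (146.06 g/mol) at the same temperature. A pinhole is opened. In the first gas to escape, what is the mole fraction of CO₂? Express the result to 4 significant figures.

Effusion rate of each component ∝ n_i/√M_i (partial pressure × 1/√M).
x_CO₂(eff) = (n_CO₂/√M_CO₂) / (n_CO₂/√M_CO₂ + n_SF₆/√M_SF₆)
= (0.415/√44.01) / (0.415/√44.01 + 0.954/√146.06) = 0.06256/(0.06256 + 0.07894) = 0.4421.

0.4421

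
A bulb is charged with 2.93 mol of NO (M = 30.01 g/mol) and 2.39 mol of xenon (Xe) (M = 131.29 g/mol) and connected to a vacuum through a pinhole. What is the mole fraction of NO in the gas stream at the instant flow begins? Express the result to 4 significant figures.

0.7194

Effusion rate of each component ∝ n_i/√M_i (partial pressure × 1/√M).
Mole fraction of NO in the effusate = (n_NO/√M_NO) / (n_NO/√M_NO + n_Xe/√M_Xe)
= (2.93/√30.01) / (2.93/√30.01 + 2.39/√131.29) = 0.5349/(0.5349 + 0.2086) = 0.7194.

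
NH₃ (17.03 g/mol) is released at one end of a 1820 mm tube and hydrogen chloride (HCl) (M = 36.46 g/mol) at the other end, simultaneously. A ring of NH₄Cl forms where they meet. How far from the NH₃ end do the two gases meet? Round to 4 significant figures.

The fronts meet when d_NH₃ + d_HCl = L with d_NH₃/d_HCl = √(M_HCl/M_NH₃) (Graham's law). Here √(M_HCl/M_NH₃) = √(36.46/17.03) = 1.463.
With d_NH₃ + d_HCl = 1820 mm, d_HCl = 1820/(1 + 1.463) = 738.9 mm.
d_NH₃ = 1820 − 738.9 = 1081 mm.

1081 mm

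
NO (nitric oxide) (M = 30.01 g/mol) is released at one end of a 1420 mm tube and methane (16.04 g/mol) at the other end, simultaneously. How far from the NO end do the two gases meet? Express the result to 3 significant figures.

In equal time, each gas travels a distance ∝ its rate ∝ 1/√M, so d_NO/d_CH₄ = √(M_CH₄/M_NO) = √(16.04/30.01) = 0.7311.
With d_NO + d_CH₄ = 1420 mm, d_CH₄ = 1420/(1 + 0.7311) = 820.3 mm.
d_NO = 1420 − 820.3 = 600 mm.

600 mm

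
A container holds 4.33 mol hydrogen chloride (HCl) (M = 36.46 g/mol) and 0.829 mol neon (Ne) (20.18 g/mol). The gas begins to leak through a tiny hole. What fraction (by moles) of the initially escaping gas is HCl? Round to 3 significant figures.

Each component's effusion rate ∝ (its partial pressure)·(1/√M) ∝ n_i/√M_i.
Mole fraction of HCl in the effusate = (n_HCl/√M_HCl) / (n_HCl/√M_HCl + n_Ne/√M_Ne)
= (4.33/√36.46) / (4.33/√36.46 + 0.829/√20.18) = 0.7171/(0.7171 + 0.1845) = 0.795.

0.795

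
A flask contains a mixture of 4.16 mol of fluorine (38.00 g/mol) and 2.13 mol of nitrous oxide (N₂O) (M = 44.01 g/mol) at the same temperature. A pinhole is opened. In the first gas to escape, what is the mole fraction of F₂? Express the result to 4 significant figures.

0.6776

Effusion rate of each component ∝ n_i/√M_i (partial pressure × 1/√M).
x_F₂(eff) = (n_F₂/√M_F₂) / (n_F₂/√M_F₂ + n_N₂O/√M_N₂O)
= (4.16/√38.00) / (4.16/√38.00 + 2.13/√44.01) = 0.6748/(0.6748 + 0.3211) = 0.6776.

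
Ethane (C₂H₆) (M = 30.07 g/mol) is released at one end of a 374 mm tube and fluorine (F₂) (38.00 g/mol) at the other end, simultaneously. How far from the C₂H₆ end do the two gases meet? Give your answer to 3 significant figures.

198 mm

The fronts meet when d_C₂H₆ + d_F₂ = L with d_C₂H₆/d_F₂ = √(M_F₂/M_C₂H₆) (Graham's law). Here √(M_F₂/M_C₂H₆) = √(38.00/30.07) = 1.124.
With d_C₂H₆ + d_F₂ = 374 mm, d_F₂ = 374/(1 + 1.124) = 176.1 mm.
d_C₂H₆ = 374 − 176.1 = 198 mm.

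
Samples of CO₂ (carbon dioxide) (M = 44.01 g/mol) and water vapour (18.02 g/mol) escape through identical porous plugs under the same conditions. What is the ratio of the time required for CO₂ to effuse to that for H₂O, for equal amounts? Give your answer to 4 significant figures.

1.563

Graham's law gives t_CO₂/t_H₂O = √(M_CO₂/M_H₂O) = √(44.01/18.02) = √2.442 = 1.563.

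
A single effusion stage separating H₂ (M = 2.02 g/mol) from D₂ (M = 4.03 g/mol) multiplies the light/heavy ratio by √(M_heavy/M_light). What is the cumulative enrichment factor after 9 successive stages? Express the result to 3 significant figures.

22.4

Each stage multiplies the ratio by α = √(4.03/2.02), so after 9 stages the overall factor is α^9 = (4.03/2.02)^(9/2).
= 1.99505^(9/2) = 22.4.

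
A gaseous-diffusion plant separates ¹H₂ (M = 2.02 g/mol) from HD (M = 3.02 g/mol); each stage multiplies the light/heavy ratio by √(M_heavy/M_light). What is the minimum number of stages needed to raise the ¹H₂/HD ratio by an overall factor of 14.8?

Per stage α = (3.02/2.02)^(1/2) = 1.49505^0.5, giving ln α = 0.2011.
Need α^N ≥ 14.8 ⇒ N ≥ ln(14.8) / ln α = 2.695 / 0.2011 = 13.40.
So at least 14 stages are needed.

14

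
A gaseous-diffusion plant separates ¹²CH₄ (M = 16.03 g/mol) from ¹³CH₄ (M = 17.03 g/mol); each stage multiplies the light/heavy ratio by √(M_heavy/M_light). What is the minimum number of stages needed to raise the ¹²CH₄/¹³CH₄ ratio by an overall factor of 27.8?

110

Per stage α = (17.03/16.03)^(1/2) = 1.06238^0.5, giving ln α = 0.03026.
Need α^N ≥ 27.8 ⇒ N ≥ ln(27.8) / ln α = 3.325 / 0.03026 = 109.89.
Rounding up, N = 110 stages.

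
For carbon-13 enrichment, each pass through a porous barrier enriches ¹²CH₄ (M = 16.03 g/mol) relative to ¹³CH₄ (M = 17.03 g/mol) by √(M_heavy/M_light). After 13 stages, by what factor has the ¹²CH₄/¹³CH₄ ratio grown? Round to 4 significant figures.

The single-stage factor is √(M_heavy/M_light), so 13 stages give [√(17.03/16.03)]^13 = (17.03/16.03)^(13/2).
= 1.06238^(13/2) = 1.482.

1.482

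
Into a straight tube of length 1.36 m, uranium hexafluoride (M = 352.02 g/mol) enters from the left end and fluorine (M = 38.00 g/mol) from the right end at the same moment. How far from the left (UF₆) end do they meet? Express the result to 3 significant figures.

The fronts meet when d_UF₆ + d_F₂ = L with d_UF₆/d_F₂ = √(M_F₂/M_UF₆) (Graham's law). Here √(M_F₂/M_UF₆) = √(38.00/352.02) = 0.3286.
With d_UF₆ + d_F₂ = 1.36 m, d_F₂ = 1.36/(1 + 0.3286) = 1.024 m.
d_UF₆ = 1.36 − 1.024 = 0.336 m.

0.336 m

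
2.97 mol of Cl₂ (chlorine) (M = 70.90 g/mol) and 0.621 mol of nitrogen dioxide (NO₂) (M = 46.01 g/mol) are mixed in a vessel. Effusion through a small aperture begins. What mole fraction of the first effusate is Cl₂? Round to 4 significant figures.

0.7939

Effusion rate of each component ∝ n_i/√M_i (partial pressure × 1/√M).
x_Cl₂(eff) = (n_Cl₂/√M_Cl₂) / (n_Cl₂/√M_Cl₂ + n_NO₂/√M_NO₂)
= (2.97/√70.90) / (2.97/√70.90 + 0.621/√46.01) = 0.3527/(0.3527 + 0.09155) = 0.7939.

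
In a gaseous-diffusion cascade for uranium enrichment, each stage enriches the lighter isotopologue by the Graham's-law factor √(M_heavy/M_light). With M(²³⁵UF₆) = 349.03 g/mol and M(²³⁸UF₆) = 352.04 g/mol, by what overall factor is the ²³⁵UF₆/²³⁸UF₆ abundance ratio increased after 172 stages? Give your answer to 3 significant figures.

Each stage multiplies the ratio by α = √(352.04/349.03), so after 172 stages the overall factor is α^172 = (352.04/349.03)^(172/2).
= 1.00862^86 = 2.09.

2.09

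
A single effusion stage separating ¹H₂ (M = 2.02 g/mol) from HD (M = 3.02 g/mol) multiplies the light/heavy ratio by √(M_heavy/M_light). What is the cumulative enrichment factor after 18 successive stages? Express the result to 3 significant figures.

37.3

The single-stage factor is √(M_heavy/M_light), so 18 stages give [√(3.02/2.02)]^18 = (3.02/2.02)^(18/2).
= 1.49505^9 = 37.3.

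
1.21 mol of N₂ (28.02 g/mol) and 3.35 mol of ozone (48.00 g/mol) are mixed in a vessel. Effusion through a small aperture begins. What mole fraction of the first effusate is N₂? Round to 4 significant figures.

Effusion rate of each component ∝ n_i/√M_i (partial pressure × 1/√M).
Mole fraction of N₂ in the effusate = (n_N₂/√M_N₂) / (n_N₂/√M_N₂ + n_O₃/√M_O₃)
= (1.21/√28.02) / (1.21/√28.02 + 3.35/√48.00) = 0.2286/(0.2286 + 0.4835) = 0.3210.

0.3210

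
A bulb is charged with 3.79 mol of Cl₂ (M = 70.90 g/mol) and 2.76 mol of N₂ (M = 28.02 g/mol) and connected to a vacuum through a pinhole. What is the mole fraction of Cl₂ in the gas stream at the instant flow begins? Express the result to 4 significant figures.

0.4633

Each component's effusion rate ∝ (its partial pressure)·(1/√M) ∝ n_i/√M_i.
Mole fraction of Cl₂ in the effusate = (n_Cl₂/√M_Cl₂) / (n_Cl₂/√M_Cl₂ + n_N₂/√M_N₂)
= (3.79/√70.90) / (3.79/√70.90 + 2.76/√28.02) = 0.4501/(0.4501 + 0.5214) = 0.4633.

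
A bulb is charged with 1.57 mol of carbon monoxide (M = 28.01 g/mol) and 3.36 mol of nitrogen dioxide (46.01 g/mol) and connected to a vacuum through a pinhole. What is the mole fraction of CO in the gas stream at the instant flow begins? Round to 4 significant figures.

Effusion rate of each component ∝ n_i/√M_i (partial pressure × 1/√M).
So x_CO in the escaping gas = (n_CO/√M_CO) / Σ(n_i/√M_i)
= (1.57/√28.01) / (1.57/√28.01 + 3.36/√46.01) = 0.2966/(0.2966 + 0.4954) = 0.3746.

0.3746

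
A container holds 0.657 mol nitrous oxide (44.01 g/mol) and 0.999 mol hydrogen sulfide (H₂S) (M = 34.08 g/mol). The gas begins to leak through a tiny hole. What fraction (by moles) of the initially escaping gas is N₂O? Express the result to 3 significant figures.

The effusion rate of species i is ∝ p_i/√M_i ∝ n_i/√M_i.
So x_N₂O in the escaping gas = (n_N₂O/√M_N₂O) / Σ(n_i/√M_i)
= (0.657/√44.01) / (0.657/√44.01 + 0.999/√34.08) = 0.09904/(0.09904 + 0.1711) = 0.367.

0.367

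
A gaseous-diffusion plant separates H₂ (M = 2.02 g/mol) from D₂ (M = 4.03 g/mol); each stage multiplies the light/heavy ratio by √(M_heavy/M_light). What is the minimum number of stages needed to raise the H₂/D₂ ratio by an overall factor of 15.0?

8

Per stage α = (4.03/2.02)^(1/2) = 1.99505^0.5, giving ln α = 0.3453.
Need α^N ≥ 15.0 ⇒ N ≥ ln(15.0) / ln α = 2.708 / 0.3453 = 7.84.
Rounding up, N = 8 stages.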